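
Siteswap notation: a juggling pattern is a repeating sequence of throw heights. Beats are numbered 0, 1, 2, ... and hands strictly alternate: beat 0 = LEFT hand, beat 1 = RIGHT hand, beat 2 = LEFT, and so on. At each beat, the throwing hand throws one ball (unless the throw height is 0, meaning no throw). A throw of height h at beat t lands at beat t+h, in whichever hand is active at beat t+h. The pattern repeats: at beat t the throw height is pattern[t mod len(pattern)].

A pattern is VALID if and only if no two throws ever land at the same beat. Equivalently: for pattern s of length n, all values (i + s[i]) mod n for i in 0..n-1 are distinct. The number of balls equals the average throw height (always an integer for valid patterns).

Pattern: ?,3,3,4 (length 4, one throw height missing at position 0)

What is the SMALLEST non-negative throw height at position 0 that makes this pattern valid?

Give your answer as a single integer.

Answer: 2

Derivation:
i=0: s[i]=? (unknown)
i=1: (1 + 3) mod 4 = 0
i=2: (2 + 3) mod 4 = 1
i=3: (3 + 4) mod 4 = 3
Known residues: [0, 1, 3]; need a permutation of 0..3, so missing residue r = 2
Need (0 + s) mod 4 = 2; smallest s = (2 - 0) mod 4 = 2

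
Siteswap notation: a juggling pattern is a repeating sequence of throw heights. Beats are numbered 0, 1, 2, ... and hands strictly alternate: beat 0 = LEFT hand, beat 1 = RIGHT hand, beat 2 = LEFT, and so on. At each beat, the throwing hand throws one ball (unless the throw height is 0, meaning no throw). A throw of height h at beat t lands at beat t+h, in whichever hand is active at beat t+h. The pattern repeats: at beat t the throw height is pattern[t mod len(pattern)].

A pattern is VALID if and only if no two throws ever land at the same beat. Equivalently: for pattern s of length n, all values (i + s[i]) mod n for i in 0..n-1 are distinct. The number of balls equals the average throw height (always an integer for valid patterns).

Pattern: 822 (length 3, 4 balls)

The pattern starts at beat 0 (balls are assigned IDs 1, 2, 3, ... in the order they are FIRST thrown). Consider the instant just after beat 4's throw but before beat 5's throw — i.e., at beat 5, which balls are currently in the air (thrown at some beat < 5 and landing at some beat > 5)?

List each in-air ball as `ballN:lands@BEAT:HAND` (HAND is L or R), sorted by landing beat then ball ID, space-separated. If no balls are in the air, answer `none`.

Answer: ball3:lands@6:L ball1:lands@8:L ball2:lands@11:R

Derivation:
Beat 0 (L): throw ball1 h=8 -> lands@8:L; in-air after throw: [b1@8:L]
Beat 1 (R): throw ball2 h=2 -> lands@3:R; in-air after throw: [b2@3:R b1@8:L]
Beat 2 (L): throw ball3 h=2 -> lands@4:L; in-air after throw: [b2@3:R b3@4:L b1@8:L]
Beat 3 (R): throw ball2 h=8 -> lands@11:R; in-air after throw: [b3@4:L b1@8:L b2@11:R]
Beat 4 (L): throw ball3 h=2 -> lands@6:L; in-air after throw: [b3@6:L b1@8:L b2@11:R]
Beat 5 (R): throw ball4 h=2 -> lands@7:R; in-air after throw: [b3@6:L b4@7:R b1@8:L b2@11:R]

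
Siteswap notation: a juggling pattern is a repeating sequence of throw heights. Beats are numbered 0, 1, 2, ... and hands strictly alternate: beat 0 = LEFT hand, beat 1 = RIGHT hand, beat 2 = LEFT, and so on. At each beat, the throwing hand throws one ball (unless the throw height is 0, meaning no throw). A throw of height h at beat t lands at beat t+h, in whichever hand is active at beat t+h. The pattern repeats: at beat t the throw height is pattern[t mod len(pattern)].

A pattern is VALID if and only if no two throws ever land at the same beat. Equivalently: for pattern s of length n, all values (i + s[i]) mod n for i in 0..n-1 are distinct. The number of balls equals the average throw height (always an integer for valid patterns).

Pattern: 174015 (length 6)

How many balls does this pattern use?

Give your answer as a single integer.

Answer: 3

Derivation:
Pattern = [1, 7, 4, 0, 1, 5], length n = 6
  position 0: throw height = 1, running sum = 1
  position 1: throw height = 7, running sum = 8
  position 2: throw height = 4, running sum = 12
  position 3: throw height = 0, running sum = 12
  position 4: throw height = 1, running sum = 13
  position 5: throw height = 5, running sum = 18
Total sum = 18; balls = sum / n = 18 / 6 = 3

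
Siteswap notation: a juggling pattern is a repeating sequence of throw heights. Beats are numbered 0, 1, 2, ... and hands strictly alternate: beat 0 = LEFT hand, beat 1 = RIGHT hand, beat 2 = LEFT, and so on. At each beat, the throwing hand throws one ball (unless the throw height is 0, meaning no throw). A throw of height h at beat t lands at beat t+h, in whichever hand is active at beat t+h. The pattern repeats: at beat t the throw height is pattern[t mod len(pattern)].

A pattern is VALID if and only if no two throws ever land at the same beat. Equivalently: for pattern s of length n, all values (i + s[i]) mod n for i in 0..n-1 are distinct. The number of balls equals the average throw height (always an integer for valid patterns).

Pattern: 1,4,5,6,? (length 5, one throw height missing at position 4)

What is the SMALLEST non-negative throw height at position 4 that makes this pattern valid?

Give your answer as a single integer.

i=0: (0 + 1) mod 5 = 1
i=1: (1 + 4) mod 5 = 0
i=2: (2 + 5) mod 5 = 2
i=3: (3 + 6) mod 5 = 4
i=4: s[i]=? (unknown)
Known residues: [0, 1, 2, 4]; need a permutation of 0..4, so missing residue r = 3
Need (4 + s) mod 5 = 3; smallest s = (3 - 4) mod 5 = 4

Answer: 4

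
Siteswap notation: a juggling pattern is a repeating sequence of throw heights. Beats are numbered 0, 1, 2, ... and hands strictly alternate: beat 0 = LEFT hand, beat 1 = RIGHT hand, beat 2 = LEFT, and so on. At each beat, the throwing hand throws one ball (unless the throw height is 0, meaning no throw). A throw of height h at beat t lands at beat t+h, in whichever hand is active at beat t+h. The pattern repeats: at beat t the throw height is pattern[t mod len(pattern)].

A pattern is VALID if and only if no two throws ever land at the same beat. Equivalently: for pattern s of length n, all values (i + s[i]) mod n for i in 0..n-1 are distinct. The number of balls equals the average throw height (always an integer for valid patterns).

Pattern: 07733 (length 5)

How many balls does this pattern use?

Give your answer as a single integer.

Answer: 4

Derivation:
Pattern = [0, 7, 7, 3, 3], length n = 5
  position 0: throw height = 0, running sum = 0
  position 1: throw height = 7, running sum = 7
  position 2: throw height = 7, running sum = 14
  position 3: throw height = 3, running sum = 17
  position 4: throw height = 3, running sum = 20
Total sum = 20; balls = sum / n = 20 / 5 = 4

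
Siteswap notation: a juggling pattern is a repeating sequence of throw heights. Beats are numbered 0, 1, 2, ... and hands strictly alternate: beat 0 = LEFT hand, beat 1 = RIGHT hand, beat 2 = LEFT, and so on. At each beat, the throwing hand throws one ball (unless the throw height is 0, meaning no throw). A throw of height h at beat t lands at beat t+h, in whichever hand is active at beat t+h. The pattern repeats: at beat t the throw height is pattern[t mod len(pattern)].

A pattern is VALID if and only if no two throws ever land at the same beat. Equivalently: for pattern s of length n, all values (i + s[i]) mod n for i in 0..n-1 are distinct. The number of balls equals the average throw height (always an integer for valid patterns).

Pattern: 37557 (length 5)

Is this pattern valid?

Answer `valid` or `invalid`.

i=0: (i + s[i]) mod n = (0 + 3) mod 5 = 3
i=1: (i + s[i]) mod n = (1 + 7) mod 5 = 3
i=2: (i + s[i]) mod n = (2 + 5) mod 5 = 2
i=3: (i + s[i]) mod n = (3 + 5) mod 5 = 3
i=4: (i + s[i]) mod n = (4 + 7) mod 5 = 1
Residues: [3, 3, 2, 3, 1], distinct: False

Answer: invalid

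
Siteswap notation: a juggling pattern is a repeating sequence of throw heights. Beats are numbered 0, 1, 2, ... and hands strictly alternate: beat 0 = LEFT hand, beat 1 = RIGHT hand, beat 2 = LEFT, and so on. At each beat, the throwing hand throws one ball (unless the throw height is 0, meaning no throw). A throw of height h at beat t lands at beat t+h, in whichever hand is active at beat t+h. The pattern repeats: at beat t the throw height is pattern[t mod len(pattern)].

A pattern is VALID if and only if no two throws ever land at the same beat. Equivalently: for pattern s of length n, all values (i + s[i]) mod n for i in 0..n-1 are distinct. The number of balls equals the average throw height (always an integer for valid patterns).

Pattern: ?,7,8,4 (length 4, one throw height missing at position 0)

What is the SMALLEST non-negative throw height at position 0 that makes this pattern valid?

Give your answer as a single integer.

Answer: 1

Derivation:
i=0: s[i]=? (unknown)
i=1: (1 + 7) mod 4 = 0
i=2: (2 + 8) mod 4 = 2
i=3: (3 + 4) mod 4 = 3
Known residues: [0, 2, 3]; need a permutation of 0..3, so missing residue r = 1
Need (0 + s) mod 4 = 1; smallest s = (1 - 0) mod 4 = 1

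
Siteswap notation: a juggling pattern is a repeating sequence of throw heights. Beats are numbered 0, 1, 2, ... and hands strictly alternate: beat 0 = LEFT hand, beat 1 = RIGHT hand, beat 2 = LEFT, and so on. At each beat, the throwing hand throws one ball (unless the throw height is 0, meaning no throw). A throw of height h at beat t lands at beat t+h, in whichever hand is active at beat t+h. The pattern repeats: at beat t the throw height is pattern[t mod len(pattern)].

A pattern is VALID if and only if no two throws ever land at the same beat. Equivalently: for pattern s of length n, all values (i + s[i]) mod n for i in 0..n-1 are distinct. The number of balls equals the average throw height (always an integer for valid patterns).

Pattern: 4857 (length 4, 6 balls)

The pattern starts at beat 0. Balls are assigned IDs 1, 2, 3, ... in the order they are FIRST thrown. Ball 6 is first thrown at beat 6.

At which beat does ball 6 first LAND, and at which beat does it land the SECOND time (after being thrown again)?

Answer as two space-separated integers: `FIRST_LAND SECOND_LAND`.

Beat 0 (L): throw ball1 h=4 -> lands@4:L; in-air after throw: [b1@4:L]
Beat 1 (R): throw ball2 h=8 -> lands@9:R; in-air after throw: [b1@4:L b2@9:R]
Beat 2 (L): throw ball3 h=5 -> lands@7:R; in-air after throw: [b1@4:L b3@7:R b2@9:R]
Beat 3 (R): throw ball4 h=7 -> lands@10:L; in-air after throw: [b1@4:L b3@7:R b2@9:R b4@10:L]
Beat 4 (L): throw ball1 h=4 -> lands@8:L; in-air after throw: [b3@7:R b1@8:L b2@9:R b4@10:L]
Beat 5 (R): throw ball5 h=8 -> lands@13:R; in-air after throw: [b3@7:R b1@8:L b2@9:R b4@10:L b5@13:R]
Beat 6 (L): throw ball6 h=5 -> lands@11:R; in-air after throw: [b3@7:R b1@8:L b2@9:R b4@10:L b6@11:R b5@13:R]
Beat 7 (R): throw ball3 h=7 -> lands@14:L; in-air after throw: [b1@8:L b2@9:R b4@10:L b6@11:R b5@13:R b3@14:L]
Beat 8 (L): throw ball1 h=4 -> lands@12:L; in-air after throw: [b2@9:R b4@10:L b6@11:R b1@12:L b5@13:R b3@14:L]
Beat 9 (R): throw ball2 h=8 -> lands@17:R; in-air after throw: [b4@10:L b6@11:R b1@12:L b5@13:R b3@14:L b2@17:R]
Beat 10 (L): throw ball4 h=5 -> lands@15:R; in-air after throw: [b6@11:R b1@12:L b5@13:R b3@14:L b4@15:R b2@17:R]
Beat 11 (R): throw ball6 h=7 -> lands@18:L; in-air after throw: [b1@12:L b5@13:R b3@14:L b4@15:R b2@17:R b6@18:L]
Beat 12 (L): throw ball1 h=4 -> lands@16:L; in-air after throw: [b5@13:R b3@14:L b4@15:R b1@16:L b2@17:R b6@18:L]
Beat 13 (R): throw ball5 h=8 -> lands@21:R; in-air after throw: [b3@14:L b4@15:R b1@16:L b2@17:R b6@18:L b5@21:R]
Beat 14 (L): throw ball3 h=5 -> lands@19:R; in-air after throw: [b4@15:R b1@16:L b2@17:R b6@18:L b3@19:R b5@21:R]
Beat 15 (R): throw ball4 h=7 -> lands@22:L; in-air after throw: [b1@16:L b2@17:R b6@18:L b3@19:R b5@21:R b4@22:L]
Beat 16 (L): throw ball1 h=4 -> lands@20:L; in-air after throw: [b2@17:R b6@18:L b3@19:R b1@20:L b5@21:R b4@22:L]
Beat 17 (R): throw ball2 h=8 -> lands@25:R; in-air after throw: [b6@18:L b3@19:R b1@20:L b5@21:R b4@22:L b2@25:R]
Beat 18 (L): throw ball6 h=5 -> lands@23:R; in-air after throw: [b3@19:R b1@20:L b5@21:R b4@22:L b6@23:R b2@25:R]
Ball 6: thrown@6 h=5 -> first land @11; rethrown@11 h=7 -> second land @18

Answer: 11 18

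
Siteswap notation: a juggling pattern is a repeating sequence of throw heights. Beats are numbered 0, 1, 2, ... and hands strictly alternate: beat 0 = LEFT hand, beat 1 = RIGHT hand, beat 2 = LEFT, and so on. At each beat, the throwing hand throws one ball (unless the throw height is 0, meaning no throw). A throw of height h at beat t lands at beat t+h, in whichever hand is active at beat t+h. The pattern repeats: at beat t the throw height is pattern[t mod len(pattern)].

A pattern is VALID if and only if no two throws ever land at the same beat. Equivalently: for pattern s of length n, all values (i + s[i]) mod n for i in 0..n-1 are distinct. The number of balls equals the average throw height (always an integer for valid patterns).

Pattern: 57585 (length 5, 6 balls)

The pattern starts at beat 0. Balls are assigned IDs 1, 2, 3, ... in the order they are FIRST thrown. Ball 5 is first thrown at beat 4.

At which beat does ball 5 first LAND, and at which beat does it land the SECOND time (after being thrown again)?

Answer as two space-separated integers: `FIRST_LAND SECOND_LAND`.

Answer: 9 14

Derivation:
Beat 0 (L): throw ball1 h=5 -> lands@5:R; in-air after throw: [b1@5:R]
Beat 1 (R): throw ball2 h=7 -> lands@8:L; in-air after throw: [b1@5:R b2@8:L]
Beat 2 (L): throw ball3 h=5 -> lands@7:R; in-air after throw: [b1@5:R b3@7:R b2@8:L]
Beat 3 (R): throw ball4 h=8 -> lands@11:R; in-air after throw: [b1@5:R b3@7:R b2@8:L b4@11:R]
Beat 4 (L): throw ball5 h=5 -> lands@9:R; in-air after throw: [b1@5:R b3@7:R b2@8:L b5@9:R b4@11:R]
Beat 5 (R): throw ball1 h=5 -> lands@10:L; in-air after throw: [b3@7:R b2@8:L b5@9:R b1@10:L b4@11:R]
Beat 6 (L): throw ball6 h=7 -> lands@13:R; in-air after throw: [b3@7:R b2@8:L b5@9:R b1@10:L b4@11:R b6@13:R]
Beat 7 (R): throw ball3 h=5 -> lands@12:L; in-air after throw: [b2@8:L b5@9:R b1@10:L b4@11:R b3@12:L b6@13:R]
Beat 8 (L): throw ball2 h=8 -> lands@16:L; in-air after throw: [b5@9:R b1@10:L b4@11:R b3@12:L b6@13:R b2@16:L]
Beat 9 (R): throw ball5 h=5 -> lands@14:L; in-air after throw: [b1@10:L b4@11:R b3@12:L b6@13:R b5@14:L b2@16:L]
Beat 10 (L): throw ball1 h=5 -> lands@15:R; in-air after throw: [b4@11:R b3@12:L b6@13:R b5@14:L b1@15:R b2@16:L]
Beat 11 (R): throw ball4 h=7 -> lands@18:L; in-air after throw: [b3@12:L b6@13:R b5@14:L b1@15:R b2@16:L b4@18:L]
Beat 12 (L): throw ball3 h=5 -> lands@17:R; in-air after throw: [b6@13:R b5@14:L b1@15:R b2@16:L b3@17:R b4@18:L]
Beat 13 (R): throw ball6 h=8 -> lands@21:R; in-air after throw: [b5@14:L b1@15:R b2@16:L b3@17:R b4@18:L b6@21:R]
Beat 14 (L): throw ball5 h=5 -> lands@19:R; in-air after throw: [b1@15:R b2@16:L b3@17:R b4@18:L b5@19:R b6@21:R]
Ball 5: thrown@4 h=5 -> first land @9; rethrown@9 h=5 -> second land @14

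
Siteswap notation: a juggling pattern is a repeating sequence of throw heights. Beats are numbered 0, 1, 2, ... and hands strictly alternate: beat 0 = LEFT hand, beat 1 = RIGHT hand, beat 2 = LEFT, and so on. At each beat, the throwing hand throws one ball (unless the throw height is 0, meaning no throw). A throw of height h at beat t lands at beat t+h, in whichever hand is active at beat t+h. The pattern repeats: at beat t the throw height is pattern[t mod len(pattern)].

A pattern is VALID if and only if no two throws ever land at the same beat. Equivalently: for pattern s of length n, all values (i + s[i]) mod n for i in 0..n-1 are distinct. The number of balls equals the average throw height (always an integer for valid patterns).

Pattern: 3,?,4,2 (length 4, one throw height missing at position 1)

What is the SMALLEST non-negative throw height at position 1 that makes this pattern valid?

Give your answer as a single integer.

Answer: 3

Derivation:
i=0: (0 + 3) mod 4 = 3
i=1: s[i]=? (unknown)
i=2: (2 + 4) mod 4 = 2
i=3: (3 + 2) mod 4 = 1
Known residues: [1, 2, 3]; need a permutation of 0..3, so missing residue r = 0
Need (1 + s) mod 4 = 0; smallest s = (0 - 1) mod 4 = 3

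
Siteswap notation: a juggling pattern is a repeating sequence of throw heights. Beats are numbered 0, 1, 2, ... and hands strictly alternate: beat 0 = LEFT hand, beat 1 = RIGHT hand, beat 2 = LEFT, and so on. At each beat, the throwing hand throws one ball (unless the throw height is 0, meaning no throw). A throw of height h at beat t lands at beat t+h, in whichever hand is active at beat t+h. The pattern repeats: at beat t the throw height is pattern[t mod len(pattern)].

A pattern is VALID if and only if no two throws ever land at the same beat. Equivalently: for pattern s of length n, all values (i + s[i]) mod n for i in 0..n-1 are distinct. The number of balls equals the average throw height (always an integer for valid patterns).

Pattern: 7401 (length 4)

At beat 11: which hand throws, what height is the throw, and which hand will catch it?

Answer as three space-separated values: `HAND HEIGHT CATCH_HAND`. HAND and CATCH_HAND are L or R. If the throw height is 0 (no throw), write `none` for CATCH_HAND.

Beat 11: 11 mod 2 = 1, so hand = R
Throw height = pattern[11 mod 4] = pattern[3] = 1
Lands at beat 11+1=12, 12 mod 2 = 0, so catch hand = L

Answer: R 1 L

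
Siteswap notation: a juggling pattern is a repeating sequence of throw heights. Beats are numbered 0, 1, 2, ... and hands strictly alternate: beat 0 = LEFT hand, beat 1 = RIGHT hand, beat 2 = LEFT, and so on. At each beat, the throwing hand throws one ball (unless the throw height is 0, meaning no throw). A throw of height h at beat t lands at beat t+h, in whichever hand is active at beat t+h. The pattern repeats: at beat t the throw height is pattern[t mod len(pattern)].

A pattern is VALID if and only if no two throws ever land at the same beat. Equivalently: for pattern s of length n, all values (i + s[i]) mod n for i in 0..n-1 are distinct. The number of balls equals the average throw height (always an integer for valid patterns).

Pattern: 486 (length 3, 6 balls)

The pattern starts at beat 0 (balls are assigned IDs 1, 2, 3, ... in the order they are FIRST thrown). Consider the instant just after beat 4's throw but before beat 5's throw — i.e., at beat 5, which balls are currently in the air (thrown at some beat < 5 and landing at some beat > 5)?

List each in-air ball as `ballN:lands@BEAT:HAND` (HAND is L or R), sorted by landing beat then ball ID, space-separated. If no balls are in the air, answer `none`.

Answer: ball4:lands@7:R ball3:lands@8:L ball2:lands@9:R ball1:lands@12:L

Derivation:
Beat 0 (L): throw ball1 h=4 -> lands@4:L; in-air after throw: [b1@4:L]
Beat 1 (R): throw ball2 h=8 -> lands@9:R; in-air after throw: [b1@4:L b2@9:R]
Beat 2 (L): throw ball3 h=6 -> lands@8:L; in-air after throw: [b1@4:L b3@8:L b2@9:R]
Beat 3 (R): throw ball4 h=4 -> lands@7:R; in-air after throw: [b1@4:L b4@7:R b3@8:L b2@9:R]
Beat 4 (L): throw ball1 h=8 -> lands@12:L; in-air after throw: [b4@7:R b3@8:L b2@9:R b1@12:L]
Beat 5 (R): throw ball5 h=6 -> lands@11:R; in-air after throw: [b4@7:R b3@8:L b2@9:R b5@11:R b1@12:L]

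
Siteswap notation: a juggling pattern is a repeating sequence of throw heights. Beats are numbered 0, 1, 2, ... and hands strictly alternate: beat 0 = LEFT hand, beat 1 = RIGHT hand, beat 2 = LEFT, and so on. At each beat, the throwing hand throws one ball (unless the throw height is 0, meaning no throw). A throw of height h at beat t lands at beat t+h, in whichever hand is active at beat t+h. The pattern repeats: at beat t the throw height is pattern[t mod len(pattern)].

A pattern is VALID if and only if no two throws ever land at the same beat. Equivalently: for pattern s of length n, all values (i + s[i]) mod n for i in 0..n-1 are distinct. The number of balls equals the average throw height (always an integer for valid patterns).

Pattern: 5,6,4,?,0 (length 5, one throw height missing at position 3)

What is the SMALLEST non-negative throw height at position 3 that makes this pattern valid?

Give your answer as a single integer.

Answer: 0

Derivation:
i=0: (0 + 5) mod 5 = 0
i=1: (1 + 6) mod 5 = 2
i=2: (2 + 4) mod 5 = 1
i=3: s[i]=? (unknown)
i=4: (4 + 0) mod 5 = 4
Known residues: [0, 1, 2, 4]; need a permutation of 0..4, so missing residue r = 3
Need (3 + s) mod 5 = 3; smallest s = (3 - 3) mod 5 = 0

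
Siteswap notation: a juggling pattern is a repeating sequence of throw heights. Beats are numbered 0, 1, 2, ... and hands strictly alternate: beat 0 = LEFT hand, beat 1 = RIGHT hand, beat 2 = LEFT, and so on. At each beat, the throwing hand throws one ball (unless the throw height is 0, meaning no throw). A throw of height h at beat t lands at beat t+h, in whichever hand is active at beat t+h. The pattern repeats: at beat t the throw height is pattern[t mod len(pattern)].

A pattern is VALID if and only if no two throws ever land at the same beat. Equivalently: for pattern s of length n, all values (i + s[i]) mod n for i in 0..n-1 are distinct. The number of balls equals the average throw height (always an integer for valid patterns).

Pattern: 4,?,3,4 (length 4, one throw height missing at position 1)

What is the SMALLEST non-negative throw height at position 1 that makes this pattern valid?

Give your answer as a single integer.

i=0: (0 + 4) mod 4 = 0
i=1: s[i]=? (unknown)
i=2: (2 + 3) mod 4 = 1
i=3: (3 + 4) mod 4 = 3
Known residues: [0, 1, 3]; need a permutation of 0..3, so missing residue r = 2
Need (1 + s) mod 4 = 2; smallest s = (2 - 1) mod 4 = 1

Answer: 1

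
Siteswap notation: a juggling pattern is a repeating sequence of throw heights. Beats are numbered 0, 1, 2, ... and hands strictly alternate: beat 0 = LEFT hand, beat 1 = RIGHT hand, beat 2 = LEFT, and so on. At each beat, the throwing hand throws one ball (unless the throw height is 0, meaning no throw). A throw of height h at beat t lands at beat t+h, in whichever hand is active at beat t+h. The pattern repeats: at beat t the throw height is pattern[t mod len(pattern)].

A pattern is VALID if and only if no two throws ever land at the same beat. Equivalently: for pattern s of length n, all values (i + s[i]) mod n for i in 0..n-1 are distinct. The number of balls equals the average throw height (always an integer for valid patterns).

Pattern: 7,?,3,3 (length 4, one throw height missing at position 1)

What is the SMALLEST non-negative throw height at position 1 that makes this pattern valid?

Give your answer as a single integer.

i=0: (0 + 7) mod 4 = 3
i=1: s[i]=? (unknown)
i=2: (2 + 3) mod 4 = 1
i=3: (3 + 3) mod 4 = 2
Known residues: [1, 2, 3]; need a permutation of 0..3, so missing residue r = 0
Need (1 + s) mod 4 = 0; smallest s = (0 - 1) mod 4 = 3

Answer: 3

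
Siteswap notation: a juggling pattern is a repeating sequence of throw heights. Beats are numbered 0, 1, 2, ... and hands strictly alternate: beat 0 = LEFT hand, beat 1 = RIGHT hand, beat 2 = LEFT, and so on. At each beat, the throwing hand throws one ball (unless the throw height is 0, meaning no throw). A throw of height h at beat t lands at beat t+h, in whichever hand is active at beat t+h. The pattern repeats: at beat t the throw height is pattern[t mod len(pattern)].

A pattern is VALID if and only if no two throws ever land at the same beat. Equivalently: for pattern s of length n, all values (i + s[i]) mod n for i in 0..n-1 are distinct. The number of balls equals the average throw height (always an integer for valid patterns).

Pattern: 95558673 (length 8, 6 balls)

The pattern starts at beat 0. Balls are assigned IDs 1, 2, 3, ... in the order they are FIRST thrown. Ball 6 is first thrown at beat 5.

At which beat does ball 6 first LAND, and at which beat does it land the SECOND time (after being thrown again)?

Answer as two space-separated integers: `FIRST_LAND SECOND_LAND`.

Answer: 11 16

Derivation:
Beat 0 (L): throw ball1 h=9 -> lands@9:R; in-air after throw: [b1@9:R]
Beat 1 (R): throw ball2 h=5 -> lands@6:L; in-air after throw: [b2@6:L b1@9:R]
Beat 2 (L): throw ball3 h=5 -> lands@7:R; in-air after throw: [b2@6:L b3@7:R b1@9:R]
Beat 3 (R): throw ball4 h=5 -> lands@8:L; in-air after throw: [b2@6:L b3@7:R b4@8:L b1@9:R]
Beat 4 (L): throw ball5 h=8 -> lands@12:L; in-air after throw: [b2@6:L b3@7:R b4@8:L b1@9:R b5@12:L]
Beat 5 (R): throw ball6 h=6 -> lands@11:R; in-air after throw: [b2@6:L b3@7:R b4@8:L b1@9:R b6@11:R b5@12:L]
Beat 6 (L): throw ball2 h=7 -> lands@13:R; in-air after throw: [b3@7:R b4@8:L b1@9:R b6@11:R b5@12:L b2@13:R]
Beat 7 (R): throw ball3 h=3 -> lands@10:L; in-air after throw: [b4@8:L b1@9:R b3@10:L b6@11:R b5@12:L b2@13:R]
Beat 8 (L): throw ball4 h=9 -> lands@17:R; in-air after throw: [b1@9:R b3@10:L b6@11:R b5@12:L b2@13:R b4@17:R]
Beat 9 (R): throw ball1 h=5 -> lands@14:L; in-air after throw: [b3@10:L b6@11:R b5@12:L b2@13:R b1@14:L b4@17:R]
Beat 10 (L): throw ball3 h=5 -> lands@15:R; in-air after throw: [b6@11:R b5@12:L b2@13:R b1@14:L b3@15:R b4@17:R]
Beat 11 (R): throw ball6 h=5 -> lands@16:L; in-air after throw: [b5@12:L b2@13:R b1@14:L b3@15:R b6@16:L b4@17:R]
Beat 12 (L): throw ball5 h=8 -> lands@20:L; in-air after throw: [b2@13:R b1@14:L b3@15:R b6@16:L b4@17:R b5@20:L]
Beat 13 (R): throw ball2 h=6 -> lands@19:R; in-air after throw: [b1@14:L b3@15:R b6@16:L b4@17:R b2@19:R b5@20:L]
Beat 14 (L): throw ball1 h=7 -> lands@21:R; in-air after throw: [b3@15:R b6@16:L b4@17:R b2@19:R b5@20:L b1@21:R]
Beat 15 (R): throw ball3 h=3 -> lands@18:L; in-air after throw: [b6@16:L b4@17:R b3@18:L b2@19:R b5@20:L b1@21:R]
Beat 16 (L): throw ball6 h=9 -> lands@25:R; in-air after throw: [b4@17:R b3@18:L b2@19:R b5@20:L b1@21:R b6@25:R]
Ball 6: thrown@5 h=6 -> first land @11; rethrown@11 h=5 -> second land @16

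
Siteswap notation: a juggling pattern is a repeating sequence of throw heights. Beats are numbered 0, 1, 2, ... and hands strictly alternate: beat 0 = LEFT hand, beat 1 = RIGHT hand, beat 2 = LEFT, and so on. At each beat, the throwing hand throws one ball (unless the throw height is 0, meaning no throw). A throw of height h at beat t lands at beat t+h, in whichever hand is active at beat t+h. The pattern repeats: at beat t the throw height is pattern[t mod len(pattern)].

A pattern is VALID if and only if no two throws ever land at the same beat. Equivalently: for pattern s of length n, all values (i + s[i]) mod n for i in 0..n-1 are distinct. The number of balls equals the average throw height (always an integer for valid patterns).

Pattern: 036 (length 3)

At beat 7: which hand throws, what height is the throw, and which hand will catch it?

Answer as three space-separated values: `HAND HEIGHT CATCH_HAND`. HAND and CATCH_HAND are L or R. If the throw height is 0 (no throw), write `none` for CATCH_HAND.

Answer: R 3 L

Derivation:
Beat 7: 7 mod 2 = 1, so hand = R
Throw height = pattern[7 mod 3] = pattern[1] = 3
Lands at beat 7+3=10, 10 mod 2 = 0, so catch hand = L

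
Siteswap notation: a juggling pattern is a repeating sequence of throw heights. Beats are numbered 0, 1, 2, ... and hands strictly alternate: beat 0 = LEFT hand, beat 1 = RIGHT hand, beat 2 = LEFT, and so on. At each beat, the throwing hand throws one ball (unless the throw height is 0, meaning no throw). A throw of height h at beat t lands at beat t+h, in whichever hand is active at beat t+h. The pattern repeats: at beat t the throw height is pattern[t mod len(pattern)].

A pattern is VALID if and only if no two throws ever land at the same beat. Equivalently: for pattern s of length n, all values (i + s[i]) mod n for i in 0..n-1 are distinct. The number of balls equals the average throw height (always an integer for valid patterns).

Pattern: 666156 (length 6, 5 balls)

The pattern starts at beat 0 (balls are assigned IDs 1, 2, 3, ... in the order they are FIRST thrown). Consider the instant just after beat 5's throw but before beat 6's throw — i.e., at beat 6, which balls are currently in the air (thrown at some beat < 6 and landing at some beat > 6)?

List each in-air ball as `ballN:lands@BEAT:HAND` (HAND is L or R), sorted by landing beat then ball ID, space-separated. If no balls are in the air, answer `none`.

Beat 0 (L): throw ball1 h=6 -> lands@6:L; in-air after throw: [b1@6:L]
Beat 1 (R): throw ball2 h=6 -> lands@7:R; in-air after throw: [b1@6:L b2@7:R]
Beat 2 (L): throw ball3 h=6 -> lands@8:L; in-air after throw: [b1@6:L b2@7:R b3@8:L]
Beat 3 (R): throw ball4 h=1 -> lands@4:L; in-air after throw: [b4@4:L b1@6:L b2@7:R b3@8:L]
Beat 4 (L): throw ball4 h=5 -> lands@9:R; in-air after throw: [b1@6:L b2@7:R b3@8:L b4@9:R]
Beat 5 (R): throw ball5 h=6 -> lands@11:R; in-air after throw: [b1@6:L b2@7:R b3@8:L b4@9:R b5@11:R]
Beat 6 (L): throw ball1 h=6 -> lands@12:L; in-air after throw: [b2@7:R b3@8:L b4@9:R b5@11:R b1@12:L]

Answer: ball2:lands@7:R ball3:lands@8:L ball4:lands@9:R ball5:lands@11:R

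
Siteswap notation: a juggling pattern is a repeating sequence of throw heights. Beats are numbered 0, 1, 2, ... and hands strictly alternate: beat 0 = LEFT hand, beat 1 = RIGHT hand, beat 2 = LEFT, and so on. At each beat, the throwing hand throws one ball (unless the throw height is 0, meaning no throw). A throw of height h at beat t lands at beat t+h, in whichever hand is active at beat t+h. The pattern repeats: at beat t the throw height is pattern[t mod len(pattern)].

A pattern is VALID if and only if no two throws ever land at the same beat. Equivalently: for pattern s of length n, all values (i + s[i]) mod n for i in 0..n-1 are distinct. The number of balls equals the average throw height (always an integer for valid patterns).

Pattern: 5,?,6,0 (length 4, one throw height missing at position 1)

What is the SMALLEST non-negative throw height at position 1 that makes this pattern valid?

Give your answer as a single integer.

Answer: 1

Derivation:
i=0: (0 + 5) mod 4 = 1
i=1: s[i]=? (unknown)
i=2: (2 + 6) mod 4 = 0
i=3: (3 + 0) mod 4 = 3
Known residues: [0, 1, 3]; need a permutation of 0..3, so missing residue r = 2
Need (1 + s) mod 4 = 2; smallest s = (2 - 1) mod 4 = 1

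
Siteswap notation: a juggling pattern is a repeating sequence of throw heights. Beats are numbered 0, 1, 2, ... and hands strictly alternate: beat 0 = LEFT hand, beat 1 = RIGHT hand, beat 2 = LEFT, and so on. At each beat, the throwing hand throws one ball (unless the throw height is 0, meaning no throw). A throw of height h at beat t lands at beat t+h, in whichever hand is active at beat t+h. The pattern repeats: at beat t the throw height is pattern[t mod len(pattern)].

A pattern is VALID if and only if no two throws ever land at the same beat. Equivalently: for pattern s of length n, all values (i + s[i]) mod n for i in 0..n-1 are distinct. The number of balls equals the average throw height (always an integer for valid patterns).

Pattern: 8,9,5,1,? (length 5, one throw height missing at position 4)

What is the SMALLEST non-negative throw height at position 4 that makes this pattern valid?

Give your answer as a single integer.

Answer: 2

Derivation:
i=0: (0 + 8) mod 5 = 3
i=1: (1 + 9) mod 5 = 0
i=2: (2 + 5) mod 5 = 2
i=3: (3 + 1) mod 5 = 4
i=4: s[i]=? (unknown)
Known residues: [0, 2, 3, 4]; need a permutation of 0..4, so missing residue r = 1
Need (4 + s) mod 5 = 1; smallest s = (1 - 4) mod 5 = 2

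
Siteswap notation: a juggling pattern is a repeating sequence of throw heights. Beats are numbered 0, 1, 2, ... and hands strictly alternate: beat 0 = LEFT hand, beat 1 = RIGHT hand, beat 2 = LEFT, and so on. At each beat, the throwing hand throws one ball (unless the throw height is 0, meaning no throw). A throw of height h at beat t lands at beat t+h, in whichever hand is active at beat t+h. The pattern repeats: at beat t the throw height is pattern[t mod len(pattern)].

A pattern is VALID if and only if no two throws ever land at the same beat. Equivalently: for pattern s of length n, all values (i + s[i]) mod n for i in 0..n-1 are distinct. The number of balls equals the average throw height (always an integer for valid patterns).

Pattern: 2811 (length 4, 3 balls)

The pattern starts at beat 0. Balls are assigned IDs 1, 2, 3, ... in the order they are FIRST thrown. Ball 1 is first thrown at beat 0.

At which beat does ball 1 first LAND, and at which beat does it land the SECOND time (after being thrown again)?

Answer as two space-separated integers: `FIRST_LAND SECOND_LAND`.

Answer: 2 3

Derivation:
Beat 0 (L): throw ball1 h=2 -> lands@2:L; in-air after throw: [b1@2:L]
Beat 1 (R): throw ball2 h=8 -> lands@9:R; in-air after throw: [b1@2:L b2@9:R]
Beat 2 (L): throw ball1 h=1 -> lands@3:R; in-air after throw: [b1@3:R b2@9:R]
Beat 3 (R): throw ball1 h=1 -> lands@4:L; in-air after throw: [b1@4:L b2@9:R]
Ball 1: thrown@0 h=2 -> first land @2; rethrown@2 h=1 -> second land @3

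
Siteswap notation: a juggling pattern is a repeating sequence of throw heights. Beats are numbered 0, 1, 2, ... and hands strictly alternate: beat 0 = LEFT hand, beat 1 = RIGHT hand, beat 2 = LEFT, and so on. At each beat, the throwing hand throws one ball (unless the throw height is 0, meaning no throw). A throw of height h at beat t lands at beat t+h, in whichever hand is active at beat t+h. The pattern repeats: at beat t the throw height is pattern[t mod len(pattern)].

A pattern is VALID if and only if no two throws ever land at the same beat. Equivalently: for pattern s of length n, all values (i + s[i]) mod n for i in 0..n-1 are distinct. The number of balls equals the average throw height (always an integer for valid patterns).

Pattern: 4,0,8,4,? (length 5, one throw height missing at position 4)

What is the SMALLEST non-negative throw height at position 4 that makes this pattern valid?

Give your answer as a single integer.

i=0: (0 + 4) mod 5 = 4
i=1: (1 + 0) mod 5 = 1
i=2: (2 + 8) mod 5 = 0
i=3: (3 + 4) mod 5 = 2
i=4: s[i]=? (unknown)
Known residues: [0, 1, 2, 4]; need a permutation of 0..4, so missing residue r = 3
Need (4 + s) mod 5 = 3; smallest s = (3 - 4) mod 5 = 4

Answer: 4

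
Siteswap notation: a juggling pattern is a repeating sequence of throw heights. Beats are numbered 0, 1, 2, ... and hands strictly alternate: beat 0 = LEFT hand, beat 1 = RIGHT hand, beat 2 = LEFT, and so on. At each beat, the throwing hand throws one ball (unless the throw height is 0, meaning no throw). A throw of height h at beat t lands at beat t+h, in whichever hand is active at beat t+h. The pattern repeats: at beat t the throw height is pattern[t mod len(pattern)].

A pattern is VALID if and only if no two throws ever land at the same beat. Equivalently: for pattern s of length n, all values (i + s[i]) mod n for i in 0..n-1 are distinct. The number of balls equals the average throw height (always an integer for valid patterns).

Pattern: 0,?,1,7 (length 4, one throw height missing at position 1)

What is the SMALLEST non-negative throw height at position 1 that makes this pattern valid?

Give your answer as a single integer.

i=0: (0 + 0) mod 4 = 0
i=1: s[i]=? (unknown)
i=2: (2 + 1) mod 4 = 3
i=3: (3 + 7) mod 4 = 2
Known residues: [0, 2, 3]; need a permutation of 0..3, so missing residue r = 1
Need (1 + s) mod 4 = 1; smallest s = (1 - 1) mod 4 = 0

Answer: 0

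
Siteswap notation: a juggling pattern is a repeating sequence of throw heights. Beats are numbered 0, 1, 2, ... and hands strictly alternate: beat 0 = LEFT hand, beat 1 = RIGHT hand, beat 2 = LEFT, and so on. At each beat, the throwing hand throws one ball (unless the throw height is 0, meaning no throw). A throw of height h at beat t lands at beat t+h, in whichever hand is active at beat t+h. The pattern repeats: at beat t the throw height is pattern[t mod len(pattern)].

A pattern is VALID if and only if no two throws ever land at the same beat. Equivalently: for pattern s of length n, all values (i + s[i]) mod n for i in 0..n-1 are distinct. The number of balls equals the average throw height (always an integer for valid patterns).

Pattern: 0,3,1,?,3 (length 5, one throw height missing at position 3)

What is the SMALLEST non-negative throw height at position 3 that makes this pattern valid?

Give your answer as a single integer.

i=0: (0 + 0) mod 5 = 0
i=1: (1 + 3) mod 5 = 4
i=2: (2 + 1) mod 5 = 3
i=3: s[i]=? (unknown)
i=4: (4 + 3) mod 5 = 2
Known residues: [0, 2, 3, 4]; need a permutation of 0..4, so missing residue r = 1
Need (3 + s) mod 5 = 1; smallest s = (1 - 3) mod 5 = 3

Answer: 3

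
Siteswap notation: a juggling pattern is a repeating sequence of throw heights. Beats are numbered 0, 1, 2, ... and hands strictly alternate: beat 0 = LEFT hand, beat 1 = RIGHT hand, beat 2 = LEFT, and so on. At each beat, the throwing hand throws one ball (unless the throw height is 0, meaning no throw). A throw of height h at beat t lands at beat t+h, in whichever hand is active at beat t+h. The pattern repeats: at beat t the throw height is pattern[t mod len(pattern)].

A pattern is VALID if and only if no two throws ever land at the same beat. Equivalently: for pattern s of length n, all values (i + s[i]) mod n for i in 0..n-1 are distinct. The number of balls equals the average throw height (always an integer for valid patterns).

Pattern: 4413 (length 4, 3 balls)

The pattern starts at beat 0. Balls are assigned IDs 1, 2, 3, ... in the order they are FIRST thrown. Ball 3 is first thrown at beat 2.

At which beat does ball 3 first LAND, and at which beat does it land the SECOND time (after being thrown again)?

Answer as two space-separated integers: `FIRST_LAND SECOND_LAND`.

Answer: 3 6

Derivation:
Beat 0 (L): throw ball1 h=4 -> lands@4:L; in-air after throw: [b1@4:L]
Beat 1 (R): throw ball2 h=4 -> lands@5:R; in-air after throw: [b1@4:L b2@5:R]
Beat 2 (L): throw ball3 h=1 -> lands@3:R; in-air after throw: [b3@3:R b1@4:L b2@5:R]
Beat 3 (R): throw ball3 h=3 -> lands@6:L; in-air after throw: [b1@4:L b2@5:R b3@6:L]
Beat 4 (L): throw ball1 h=4 -> lands@8:L; in-air after throw: [b2@5:R b3@6:L b1@8:L]
Beat 5 (R): throw ball2 h=4 -> lands@9:R; in-air after throw: [b3@6:L b1@8:L b2@9:R]
Beat 6 (L): throw ball3 h=1 -> lands@7:R; in-air after throw: [b3@7:R b1@8:L b2@9:R]
Ball 3: thrown@2 h=1 -> first land @3; rethrown@3 h=3 -> second land @6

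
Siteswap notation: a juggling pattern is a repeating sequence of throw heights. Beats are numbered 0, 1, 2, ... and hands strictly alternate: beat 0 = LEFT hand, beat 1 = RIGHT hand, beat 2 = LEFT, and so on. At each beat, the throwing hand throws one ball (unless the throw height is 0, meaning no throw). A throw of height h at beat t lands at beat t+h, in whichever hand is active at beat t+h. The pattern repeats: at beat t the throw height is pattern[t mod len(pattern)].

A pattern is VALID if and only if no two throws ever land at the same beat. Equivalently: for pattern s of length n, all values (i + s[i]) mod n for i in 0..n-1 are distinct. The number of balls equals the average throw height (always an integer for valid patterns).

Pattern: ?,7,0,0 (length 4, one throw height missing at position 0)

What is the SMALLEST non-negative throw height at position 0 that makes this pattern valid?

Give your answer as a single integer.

i=0: s[i]=? (unknown)
i=1: (1 + 7) mod 4 = 0
i=2: (2 + 0) mod 4 = 2
i=3: (3 + 0) mod 4 = 3
Known residues: [0, 2, 3]; need a permutation of 0..3, so missing residue r = 1
Need (0 + s) mod 4 = 1; smallest s = (1 - 0) mod 4 = 1

Answer: 1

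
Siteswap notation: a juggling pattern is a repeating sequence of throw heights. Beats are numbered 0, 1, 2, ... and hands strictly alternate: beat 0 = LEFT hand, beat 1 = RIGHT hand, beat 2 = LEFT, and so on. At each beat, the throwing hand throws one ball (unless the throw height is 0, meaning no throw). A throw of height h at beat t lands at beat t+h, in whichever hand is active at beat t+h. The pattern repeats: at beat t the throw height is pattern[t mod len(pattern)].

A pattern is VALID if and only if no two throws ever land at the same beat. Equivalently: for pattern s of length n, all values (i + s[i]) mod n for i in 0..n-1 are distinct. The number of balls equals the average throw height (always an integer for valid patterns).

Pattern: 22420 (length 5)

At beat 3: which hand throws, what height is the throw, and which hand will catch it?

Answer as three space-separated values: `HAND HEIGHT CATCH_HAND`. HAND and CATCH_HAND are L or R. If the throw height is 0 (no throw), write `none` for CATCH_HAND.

Beat 3: 3 mod 2 = 1, so hand = R
Throw height = pattern[3 mod 5] = pattern[3] = 2
Lands at beat 3+2=5, 5 mod 2 = 1, so catch hand = R

Answer: R 2 R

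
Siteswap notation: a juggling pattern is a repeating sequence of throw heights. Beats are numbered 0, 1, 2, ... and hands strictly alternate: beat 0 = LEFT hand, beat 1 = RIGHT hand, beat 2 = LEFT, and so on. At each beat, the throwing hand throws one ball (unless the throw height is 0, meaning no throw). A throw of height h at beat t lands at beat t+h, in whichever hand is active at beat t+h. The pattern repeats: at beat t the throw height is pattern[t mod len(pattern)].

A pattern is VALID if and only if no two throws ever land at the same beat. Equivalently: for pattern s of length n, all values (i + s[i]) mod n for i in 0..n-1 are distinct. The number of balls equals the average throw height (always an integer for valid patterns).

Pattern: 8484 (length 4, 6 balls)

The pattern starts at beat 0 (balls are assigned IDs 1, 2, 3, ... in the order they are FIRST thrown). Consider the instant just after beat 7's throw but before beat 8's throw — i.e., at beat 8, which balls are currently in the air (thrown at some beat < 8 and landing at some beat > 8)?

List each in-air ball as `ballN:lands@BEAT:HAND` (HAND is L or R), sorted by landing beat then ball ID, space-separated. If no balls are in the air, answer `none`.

Answer: ball2:lands@9:R ball3:lands@10:L ball4:lands@11:R ball5:lands@12:L ball6:lands@14:L

Derivation:
Beat 0 (L): throw ball1 h=8 -> lands@8:L; in-air after throw: [b1@8:L]
Beat 1 (R): throw ball2 h=4 -> lands@5:R; in-air after throw: [b2@5:R b1@8:L]
Beat 2 (L): throw ball3 h=8 -> lands@10:L; in-air after throw: [b2@5:R b1@8:L b3@10:L]
Beat 3 (R): throw ball4 h=4 -> lands@7:R; in-air after throw: [b2@5:R b4@7:R b1@8:L b3@10:L]
Beat 4 (L): throw ball5 h=8 -> lands@12:L; in-air after throw: [b2@5:R b4@7:R b1@8:L b3@10:L b5@12:L]
Beat 5 (R): throw ball2 h=4 -> lands@9:R; in-air after throw: [b4@7:R b1@8:L b2@9:R b3@10:L b5@12:L]
Beat 6 (L): throw ball6 h=8 -> lands@14:L; in-air after throw: [b4@7:R b1@8:L b2@9:R b3@10:L b5@12:L b6@14:L]
Beat 7 (R): throw ball4 h=4 -> lands@11:R; in-air after throw: [b1@8:L b2@9:R b3@10:L b4@11:R b5@12:L b6@14:L]
Beat 8 (L): throw ball1 h=8 -> lands@16:L; in-air after throw: [b2@9:R b3@10:L b4@11:R b5@12:L b6@14:L b1@16:L]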